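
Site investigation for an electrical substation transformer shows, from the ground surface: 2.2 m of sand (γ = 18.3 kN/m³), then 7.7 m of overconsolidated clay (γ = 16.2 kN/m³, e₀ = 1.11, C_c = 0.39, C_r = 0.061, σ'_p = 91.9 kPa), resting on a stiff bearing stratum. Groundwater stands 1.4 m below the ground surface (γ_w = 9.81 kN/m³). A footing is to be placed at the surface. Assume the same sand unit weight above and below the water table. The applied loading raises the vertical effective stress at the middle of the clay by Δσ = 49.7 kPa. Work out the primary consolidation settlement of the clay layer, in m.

Mid-depth of clay below the ground surface: z = 2.2 + 7.7/2 = 6.05 m.
Total vertical stress at mid-clay: σ_v = 18.3×2.2 + 16.2×3.85 = 102.63 kPa.
Pore pressure: u = 9.81×(6.05 − 1.4) = 45.617 kPa.
Initial effective stress: σ'_0 = σ_v − u = 102.63 − 45.617 = 57.013 kPa.
Final effective stress: σ'_f = 57.013 + 49.7 = 106.71 kPa.
σ'_f = 106.71 > σ'_p = 91.9 kPa, so the stress path crosses the preconsolidation pressure — recompression up to σ'_p, then virgin compression beyond:
S_c = H/(1+e₀)·[C_r·log₁₀(σ'_p/σ'_0) + C_c·log₁₀(σ'_f/σ'_p)]
    = 7.7/2.11 × [0.061×log₁₀(91.9/57.013) + 0.39×log₁₀(106.71/91.9)]
    = 3.6493 × [0.012648 + 0.025307] = 0.1385 m

S_c ≈ 0.139 m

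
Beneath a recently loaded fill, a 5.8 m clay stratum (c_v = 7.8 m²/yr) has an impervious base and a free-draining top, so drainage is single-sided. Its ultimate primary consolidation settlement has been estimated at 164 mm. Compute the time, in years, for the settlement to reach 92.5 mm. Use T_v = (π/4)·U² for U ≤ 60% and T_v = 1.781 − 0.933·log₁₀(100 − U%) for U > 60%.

t ≈ 1.08 years

Drainage path length: H_d = H = 5.8 m (single drainage).
U = S(t)/S_ult = 92.5/164 = 0.564.
U ≤ 60%: T_v = (π/4)·U² = (π/4)×0.56402² = 0.24985.
t = T_v·H_d²/c_v = 0.24985×5.8²/7.8 = 1.078 years.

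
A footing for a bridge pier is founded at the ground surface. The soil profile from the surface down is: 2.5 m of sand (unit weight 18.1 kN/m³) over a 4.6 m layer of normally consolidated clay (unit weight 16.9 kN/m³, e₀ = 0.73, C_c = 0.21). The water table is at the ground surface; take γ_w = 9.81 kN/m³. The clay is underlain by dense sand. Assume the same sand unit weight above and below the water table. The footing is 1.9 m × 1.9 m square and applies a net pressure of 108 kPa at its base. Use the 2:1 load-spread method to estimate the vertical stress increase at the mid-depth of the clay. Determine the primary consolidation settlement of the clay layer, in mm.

S_c ≈ 51.1 mm

Mid-depth of clay below the ground surface: z = 2.5 + 4.6/2 = 4.8 m.
Total vertical stress at mid-clay: σ_v = 18.1×2.5 + 16.9×2.3 = 84.12 kPa.
Pore pressure: u = 9.81×(4.8 − 0) = 47.088 kPa.
Initial effective stress: σ'_0 = σ_v − u = 84.12 − 47.088 = 37.032 kPa.
Stress increase at mid-clay by the 2:1 spreading method:
Δσ = qBL/((B+z)(L+z)) = 108×1.9×1.9/((1.9+4.8)(1.9+4.8)) = 8.6852 kPa
Final effective stress: σ'_f = σ'_0 + Δσ = 37.032 + 8.6852 = 45.717 kPa.
Normally consolidated clay, so the full stress increment lies on the virgin compression line:
S_c = C_c·H/(1+e₀)·log₁₀(σ'_f/σ'_0) = 0.21×4.6/(1+0.73)×log₁₀(45.717/37.032)
    = 0.55838 × 0.091501 = 0.05109 m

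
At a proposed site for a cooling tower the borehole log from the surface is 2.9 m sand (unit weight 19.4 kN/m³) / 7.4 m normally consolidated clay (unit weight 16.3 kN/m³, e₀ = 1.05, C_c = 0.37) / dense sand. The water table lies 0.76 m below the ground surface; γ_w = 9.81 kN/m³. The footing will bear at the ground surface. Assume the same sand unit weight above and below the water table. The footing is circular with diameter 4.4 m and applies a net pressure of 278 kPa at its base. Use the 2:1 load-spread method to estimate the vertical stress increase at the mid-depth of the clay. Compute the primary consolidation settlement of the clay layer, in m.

S_c ≈ 0.325 m

Mid-depth of clay below the ground surface: z = 2.9 + 7.4/2 = 6.6 m.
Total vertical stress at mid-clay: σ_v = 19.4×2.9 + 16.3×3.7 = 116.57 kPa.
Pore pressure: u = 9.81×(6.6 − 0.76) = 57.29 kPa.
Initial effective stress: σ'_0 = σ_v − u = 116.57 − 57.29 = 59.28 kPa.
Stress increase at mid-clay by the 2:1 spreading method:
Δσ ≈ qD²/(D+z)² = 278×4.4²/(4.4+6.6)² = 44.48 kPa
Final effective stress: σ'_f = σ'_0 + Δσ = 59.28 + 44.48 = 103.76 kPa.
Normally consolidated clay, so the full stress increment lies on the virgin compression line:
S_c = C_c·H/(1+e₀)·log₁₀(σ'_f/σ'_0) = 0.37×7.4/(1+1.05)×log₁₀(103.76/59.28)
    = 1.3356 × 0.24312 = 0.3247 m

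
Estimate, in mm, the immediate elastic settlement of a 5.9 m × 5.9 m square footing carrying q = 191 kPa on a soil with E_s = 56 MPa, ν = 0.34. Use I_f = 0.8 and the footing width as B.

S_e ≈ 14.2 mm

Immediate (elastic) settlement: S_e = q·B·(1−ν²)/E_s · I_f.
E_s = 56 MPa = 56000 kPa.
S_e = 191 × 5.9 × (1 − 0.34²) / 56000 × 0.8
    = 191 × 5.9 × 0.8844 / 56000 × 0.8
    = 0.01424 m = 14.24 mm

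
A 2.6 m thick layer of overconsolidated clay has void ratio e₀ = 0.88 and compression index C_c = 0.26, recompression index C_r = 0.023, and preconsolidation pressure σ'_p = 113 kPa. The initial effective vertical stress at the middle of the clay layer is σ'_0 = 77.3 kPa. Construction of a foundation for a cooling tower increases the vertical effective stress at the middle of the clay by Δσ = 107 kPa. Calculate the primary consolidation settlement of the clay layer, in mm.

Final effective stress: σ'_f = 77.3 + 107 = 184.3 kPa.
σ'_f = 184.3 > σ'_p = 113 kPa, so the stress path crosses the preconsolidation pressure — recompression up to σ'_p, then virgin compression beyond:
S_c = H/(1+e₀)·[C_r·log₁₀(σ'_p/σ'_0) + C_c·log₁₀(σ'_f/σ'_p)]
    = 2.6/1.88 × [0.023×log₁₀(113/77.3) + 0.26×log₁₀(184.3/113)]
    = 1.383 × [0.0037927 + 0.055236] = 0.08164 m

S_c ≈ 81.6 mm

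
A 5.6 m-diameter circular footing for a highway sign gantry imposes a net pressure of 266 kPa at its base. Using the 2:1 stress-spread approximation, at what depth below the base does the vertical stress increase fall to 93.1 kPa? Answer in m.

z ≈ 3.87 m

2:1 spreading — at depth z the loaded area has grown by z in each plan dimension:
qD²/(D+z)² = Δσ_z ⇒ z = D(√(q/Δσ_z) − 1) = 5.6×(√(266/93.1) − 1) = 3.866 m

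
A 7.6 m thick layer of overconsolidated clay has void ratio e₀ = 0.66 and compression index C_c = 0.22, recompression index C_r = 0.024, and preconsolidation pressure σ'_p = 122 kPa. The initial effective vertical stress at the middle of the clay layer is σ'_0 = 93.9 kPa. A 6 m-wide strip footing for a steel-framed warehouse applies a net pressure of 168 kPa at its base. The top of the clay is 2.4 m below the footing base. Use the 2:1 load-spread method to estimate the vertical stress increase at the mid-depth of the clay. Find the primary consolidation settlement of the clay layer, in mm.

S_c ≈ 174 mm

Mid-depth of clay below the footing base: z = 2.4 + 7.6/2 = 6.2 m.
Stress increase at mid-clay by the 2:1 spreading method:
Δσ = qB/(B+z) = 168×6/(6+6.2) = 82.623 kPa
Final effective stress: σ'_f = 93.9 + 82.623 = 176.52 kPa.
σ'_f = 176.52 > σ'_p = 122 kPa, so the stress path crosses the preconsolidation pressure — recompression up to σ'_p, then virgin compression beyond:
S_c = H/(1+e₀)·[C_r·log₁₀(σ'_p/σ'_0) + C_c·log₁₀(σ'_f/σ'_p)]
    = 7.6/1.66 × [0.024×log₁₀(122/93.9) + 0.22×log₁₀(176.52/122)]
    = 4.5783 × [0.0027287 + 0.035295] = 0.1741 m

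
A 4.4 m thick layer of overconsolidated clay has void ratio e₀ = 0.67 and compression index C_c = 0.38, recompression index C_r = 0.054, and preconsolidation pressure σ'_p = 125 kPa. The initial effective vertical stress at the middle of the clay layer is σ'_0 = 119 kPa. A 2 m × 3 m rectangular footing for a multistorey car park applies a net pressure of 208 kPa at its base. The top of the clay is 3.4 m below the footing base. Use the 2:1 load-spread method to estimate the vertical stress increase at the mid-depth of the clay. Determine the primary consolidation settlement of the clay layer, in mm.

Mid-depth of clay below the footing base: z = 3.4 + 4.4/2 = 5.6 m.
Stress increase at mid-clay by the 2:1 spreading method:
Δσ = qBL/((B+z)(L+z)) = 208×2×3/((2+5.6)(3+5.6)) = 19.094 kPa
Final effective stress: σ'_f = 119 + 19.094 = 138.09 kPa.
σ'_f = 138.09 > σ'_p = 125 kPa, so the stress path crosses the preconsolidation pressure — recompression up to σ'_p, then virgin compression beyond:
S_c = H/(1+e₀)·[C_r·log₁₀(σ'_p/σ'_0) + C_c·log₁₀(σ'_f/σ'_p)]
    = 4.4/1.67 × [0.054×log₁₀(125/119) + 0.38×log₁₀(138.09/125)]
    = 2.6347 × [0.0011536 + 0.016436] = 0.04634 m

S_c ≈ 46.3 mm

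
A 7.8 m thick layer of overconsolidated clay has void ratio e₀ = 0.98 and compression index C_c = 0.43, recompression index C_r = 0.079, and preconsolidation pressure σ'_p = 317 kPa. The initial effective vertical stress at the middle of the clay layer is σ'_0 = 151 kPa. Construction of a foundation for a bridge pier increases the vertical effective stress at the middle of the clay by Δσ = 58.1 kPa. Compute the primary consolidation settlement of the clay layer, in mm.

Final effective stress: σ'_f = 151 + 58.1 = 209.1 kPa.
σ'_f = 209.1 ≤ σ'_p = 317 kPa, so the clay remains overconsolidated and only the recompression index applies:
S_c = C_r·H/(1+e₀)·log₁₀(σ'_f/σ'_0) = 0.079×7.8/1.98×log₁₀(209.1/151)
    = 0.31121 × 0.14138 = 0.044 m

S_c ≈ 44 mm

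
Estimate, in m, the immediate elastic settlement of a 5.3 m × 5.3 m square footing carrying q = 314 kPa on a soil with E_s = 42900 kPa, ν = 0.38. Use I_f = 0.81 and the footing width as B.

Immediate (elastic) settlement: S_e = q·B·(1−ν²)/E_s · I_f.
S_e = 314 × 5.3 × (1 − 0.38²) / 42900 × 0.81
    = 314 × 5.3 × 0.8556 / 42900 × 0.81
    = 0.02688 m

S_e ≈ 0.0269 m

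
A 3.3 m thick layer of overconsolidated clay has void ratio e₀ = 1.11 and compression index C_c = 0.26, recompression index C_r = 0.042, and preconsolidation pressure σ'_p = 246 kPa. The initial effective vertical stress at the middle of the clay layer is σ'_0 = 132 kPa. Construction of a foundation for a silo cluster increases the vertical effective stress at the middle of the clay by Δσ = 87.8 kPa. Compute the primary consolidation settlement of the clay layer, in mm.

Final effective stress: σ'_f = 132 + 87.8 = 219.8 kPa.
σ'_f = 219.8 ≤ σ'_p = 246 kPa, so the clay remains overconsolidated and only the recompression index applies:
S_c = C_r·H/(1+e₀)·log₁₀(σ'_f/σ'_0) = 0.042×3.3/2.11×log₁₀(219.8/132)
    = 0.065688 × 0.22145 = 0.01455 m

S_c ≈ 14.5 mm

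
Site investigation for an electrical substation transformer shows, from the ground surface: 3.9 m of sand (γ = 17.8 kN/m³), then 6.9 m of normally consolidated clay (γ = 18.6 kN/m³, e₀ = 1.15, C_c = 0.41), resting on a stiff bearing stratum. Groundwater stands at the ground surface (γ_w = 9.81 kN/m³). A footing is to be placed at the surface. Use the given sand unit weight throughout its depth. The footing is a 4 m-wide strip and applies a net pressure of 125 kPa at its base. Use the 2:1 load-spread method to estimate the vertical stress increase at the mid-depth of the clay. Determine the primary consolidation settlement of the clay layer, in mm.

Mid-depth of clay below the ground surface: z = 3.9 + 6.9/2 = 7.35 m.
Total vertical stress at mid-clay: σ_v = 17.8×3.9 + 18.6×3.45 = 133.59 kPa.
Pore pressure: u = 9.81×(7.35 − 0) = 72.103 kPa.
Initial effective stress: σ'_0 = σ_v − u = 133.59 − 72.103 = 61.487 kPa.
Stress increase at mid-clay by the 2:1 spreading method:
Δσ = qB/(B+z) = 125×4/(4+7.35) = 44.053 kPa
Final effective stress: σ'_f = σ'_0 + Δσ = 61.487 + 44.053 = 105.54 kPa.
Normally consolidated clay, so the full stress increment lies on the virgin compression line:
S_c = C_c·H/(1+e₀)·log₁₀(σ'_f/σ'_0) = 0.41×6.9/(1+1.15)×log₁₀(105.54/61.487)
    = 1.3158 × 0.23463 = 0.3087 m

S_c ≈ 309 mm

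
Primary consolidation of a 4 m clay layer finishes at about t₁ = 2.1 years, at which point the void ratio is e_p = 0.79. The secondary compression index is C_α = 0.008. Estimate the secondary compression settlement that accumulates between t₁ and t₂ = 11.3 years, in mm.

S_s ≈ 13.1 mm

Secondary compression: S_s = C_α·H/(1+e_p)·log₁₀(t₂/t₁)
S_s = 0.008×4/(1+0.79)×log₁₀(11.3/2.1)
    = 0.01788 × 0.7309 = 0.01307 m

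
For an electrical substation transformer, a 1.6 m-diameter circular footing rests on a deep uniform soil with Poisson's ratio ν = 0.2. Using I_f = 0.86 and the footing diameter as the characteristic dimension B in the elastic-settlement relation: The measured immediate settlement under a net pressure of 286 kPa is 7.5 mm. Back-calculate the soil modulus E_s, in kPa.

E_s ≈ 50400 kPa

S_e = q·B·(1−ν²)/E_s · I_f  ⇒  E_s = q·B·(1−ν²)·I_f / S_e.
E_s = 286 × 1.6 × 0.96 × 0.86 / 0.0075 = 50370 kPa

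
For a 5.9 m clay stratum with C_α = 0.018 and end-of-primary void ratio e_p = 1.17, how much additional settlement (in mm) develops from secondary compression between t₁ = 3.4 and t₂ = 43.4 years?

S_s ≈ 54.1 mm

Secondary compression: S_s = C_α·H/(1+e_p)·log₁₀(t₂/t₁)
S_s = 0.018×5.9/(1+1.17)×log₁₀(43.4/3.4)
    = 0.04894 × 1.106 = 0.05413 m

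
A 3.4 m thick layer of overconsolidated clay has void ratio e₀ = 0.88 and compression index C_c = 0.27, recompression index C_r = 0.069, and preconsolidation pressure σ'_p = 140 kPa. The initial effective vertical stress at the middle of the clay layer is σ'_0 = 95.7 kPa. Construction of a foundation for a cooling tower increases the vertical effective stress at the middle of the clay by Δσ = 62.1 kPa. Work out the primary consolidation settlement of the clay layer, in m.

Final effective stress: σ'_f = 95.7 + 62.1 = 157.8 kPa.
σ'_f = 157.8 > σ'_p = 140 kPa, so the stress path crosses the preconsolidation pressure — recompression up to σ'_p, then virgin compression beyond:
S_c = H/(1+e₀)·[C_r·log₁₀(σ'_p/σ'_0) + C_c·log₁₀(σ'_f/σ'_p)]
    = 3.4/1.88 × [0.069×log₁₀(140/95.7) + 0.27×log₁₀(157.8/140)]
    = 1.8085 × [0.0114 + 0.014034] = 0.046 m

S_c ≈ 0.046 m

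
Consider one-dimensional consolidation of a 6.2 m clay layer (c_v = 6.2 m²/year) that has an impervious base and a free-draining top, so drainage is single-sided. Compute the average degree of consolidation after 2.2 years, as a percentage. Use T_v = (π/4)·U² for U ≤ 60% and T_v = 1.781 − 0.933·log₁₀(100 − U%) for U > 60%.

Drainage path length: H_d = H = 6.2 m (single drainage).
T_v = c_v·t/H_d² = 6.2×2.2/6.2² = 0.35484.
T_v = 0.35484 corresponds to the U > 60% branch:
U = 1 − 10^((1.781 − T_v)/0.933)/100 = 0.6623

U ≈ 66.2 %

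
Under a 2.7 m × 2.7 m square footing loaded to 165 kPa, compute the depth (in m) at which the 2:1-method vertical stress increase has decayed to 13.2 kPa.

z ≈ 6.85 m

2:1 spreading — at depth z the loaded area has grown by z in each plan dimension:
qB²/(B+z)² = Δσ_z ⇒ z = B(√(q/Δσ_z) − 1) = 2.7×(√(165/13.2) − 1) = 6.846 m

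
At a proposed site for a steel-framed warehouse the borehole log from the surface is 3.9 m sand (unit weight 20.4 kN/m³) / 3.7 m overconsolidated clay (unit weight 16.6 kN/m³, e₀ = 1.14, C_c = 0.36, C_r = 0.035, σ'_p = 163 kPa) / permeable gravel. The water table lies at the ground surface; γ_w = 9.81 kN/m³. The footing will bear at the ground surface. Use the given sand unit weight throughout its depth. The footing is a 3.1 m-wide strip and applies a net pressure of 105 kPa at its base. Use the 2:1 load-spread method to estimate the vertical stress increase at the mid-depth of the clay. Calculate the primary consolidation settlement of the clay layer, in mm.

S_c ≈ 13.7 mm

Mid-depth of clay below the ground surface: z = 3.9 + 3.7/2 = 5.75 m.
Total vertical stress at mid-clay: σ_v = 20.4×3.9 + 16.6×1.85 = 110.27 kPa.
Pore pressure: u = 9.81×(5.75 − 0) = 56.408 kPa.
Initial effective stress: σ'_0 = σ_v − u = 110.27 − 56.408 = 53.862 kPa.
Stress increase at mid-clay by the 2:1 spreading method:
Δσ = qB/(B+z) = 105×3.1/(3.1+5.75) = 36.78 kPa
Final effective stress: σ'_f = 53.862 + 36.78 = 90.642 kPa.
σ'_f = 90.642 ≤ σ'_p = 163 kPa, so the clay remains overconsolidated and only the recompression index applies:
S_c = C_r·H/(1+e₀)·log₁₀(σ'_f/σ'_0) = 0.035×3.7/2.14×log₁₀(90.642/53.862)
    = 0.060515 × 0.22605 = 0.01368 m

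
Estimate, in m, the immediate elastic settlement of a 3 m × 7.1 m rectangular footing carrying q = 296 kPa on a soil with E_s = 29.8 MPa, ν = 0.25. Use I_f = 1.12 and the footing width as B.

S_e ≈ 0.0313 m

Immediate (elastic) settlement: S_e = q·B·(1−ν²)/E_s · I_f.
E_s = 29.8 MPa = 29800 kPa.
S_e = 296 × 3 × (1 − 0.25²) / 29800 × 1.12
    = 296 × 3 × 0.9375 / 29800 × 1.12
    = 0.03129 m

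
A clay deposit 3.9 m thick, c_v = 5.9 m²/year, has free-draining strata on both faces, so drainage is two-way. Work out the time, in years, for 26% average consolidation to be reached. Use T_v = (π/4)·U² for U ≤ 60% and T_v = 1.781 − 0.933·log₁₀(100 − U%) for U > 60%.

t ≈ 0.0342 years

Drainage path length: H_d = H/2 = 1.95 m (double drainage).
U ≤ 60%: T_v = (π/4)·U² = (π/4)×0.26² = 0.053093.
t = T_v·H_d²/c_v = 0.053093×1.95²/5.9 = 0.03422 years.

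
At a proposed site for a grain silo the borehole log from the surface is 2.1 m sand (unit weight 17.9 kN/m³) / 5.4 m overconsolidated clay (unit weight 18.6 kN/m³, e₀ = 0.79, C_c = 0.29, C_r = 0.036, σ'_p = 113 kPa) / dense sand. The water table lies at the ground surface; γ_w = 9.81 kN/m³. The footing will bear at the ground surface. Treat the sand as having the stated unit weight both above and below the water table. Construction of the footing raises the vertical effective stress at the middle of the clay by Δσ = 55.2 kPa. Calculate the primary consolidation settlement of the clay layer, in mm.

Mid-depth of clay below the ground surface: z = 2.1 + 5.4/2 = 4.8 m.
Total vertical stress at mid-clay: σ_v = 17.9×2.1 + 18.6×2.7 = 87.81 kPa.
Pore pressure: u = 9.81×(4.8 − 0) = 47.088 kPa.
Initial effective stress: σ'_0 = σ_v − u = 87.81 − 47.088 = 40.722 kPa.
Final effective stress: σ'_f = 40.722 + 55.2 = 95.922 kPa.
σ'_f = 95.922 ≤ σ'_p = 113 kPa, so the clay remains overconsolidated and only the recompression index applies:
S_c = C_r·H/(1+e₀)·log₁₀(σ'_f/σ'_0) = 0.036×5.4/1.79×log₁₀(95.922/40.722)
    = 0.1086 × 0.37209 = 0.04041 m

S_c ≈ 40.4 mm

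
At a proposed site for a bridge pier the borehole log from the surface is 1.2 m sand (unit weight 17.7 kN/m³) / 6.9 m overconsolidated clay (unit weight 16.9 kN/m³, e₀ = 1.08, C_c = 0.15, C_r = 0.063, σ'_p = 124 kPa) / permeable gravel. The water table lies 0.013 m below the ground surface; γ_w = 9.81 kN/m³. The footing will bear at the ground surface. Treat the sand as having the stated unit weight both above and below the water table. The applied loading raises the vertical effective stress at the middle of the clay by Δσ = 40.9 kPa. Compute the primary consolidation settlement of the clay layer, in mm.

Mid-depth of clay below the ground surface: z = 1.2 + 6.9/2 = 4.65 m.
Total vertical stress at mid-clay: σ_v = 17.7×1.2 + 16.9×3.45 = 79.545 kPa.
Pore pressure: u = 9.81×(4.65 − 0.013) = 45.489 kPa.
Initial effective stress: σ'_0 = σ_v − u = 79.545 − 45.489 = 34.056 kPa.
Final effective stress: σ'_f = 34.056 + 40.9 = 74.956 kPa.
σ'_f = 74.956 ≤ σ'_p = 124 kPa, so the clay remains overconsolidated and only the recompression index applies:
S_c = C_r·H/(1+e₀)·log₁₀(σ'_f/σ'_0) = 0.063×6.9/2.08×log₁₀(74.956/34.056)
    = 0.20899 × 0.34261 = 0.0716 m

S_c ≈ 71.6 mm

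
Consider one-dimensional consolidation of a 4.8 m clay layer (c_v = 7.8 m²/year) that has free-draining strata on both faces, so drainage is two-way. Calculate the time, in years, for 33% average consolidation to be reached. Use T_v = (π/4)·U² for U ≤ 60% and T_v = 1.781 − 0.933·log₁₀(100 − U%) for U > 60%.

Drainage path length: H_d = H/2 = 2.4 m (double drainage).
U ≤ 60%: T_v = (π/4)·U² = (π/4)×0.33² = 0.08553.
t = T_v·H_d²/c_v = 0.08553×2.4²/7.8 = 0.06316 years.

t ≈ 0.0632 years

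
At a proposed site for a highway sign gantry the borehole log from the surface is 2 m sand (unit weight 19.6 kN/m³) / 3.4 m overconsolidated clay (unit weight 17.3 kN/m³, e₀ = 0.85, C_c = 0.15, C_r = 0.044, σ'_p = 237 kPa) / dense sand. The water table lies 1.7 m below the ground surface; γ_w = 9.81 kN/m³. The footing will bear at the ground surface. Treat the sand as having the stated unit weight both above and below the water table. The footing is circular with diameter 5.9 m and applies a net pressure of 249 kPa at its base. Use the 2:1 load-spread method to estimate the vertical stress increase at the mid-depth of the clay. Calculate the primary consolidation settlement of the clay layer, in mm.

S_c ≈ 37.6 mm

Mid-depth of clay below the ground surface: z = 2 + 3.4/2 = 3.7 m.
Total vertical stress at mid-clay: σ_v = 19.6×2 + 17.3×1.7 = 68.61 kPa.
Pore pressure: u = 9.81×(3.7 − 1.7) = 19.62 kPa.
Initial effective stress: σ'_0 = σ_v − u = 68.61 − 19.62 = 48.99 kPa.
Stress increase at mid-clay by the 2:1 spreading method:
Δσ ≈ qD²/(D+z)² = 249×5.9²/(5.9+3.7)² = 94.05 kPa
Final effective stress: σ'_f = 48.99 + 94.05 = 143.04 kPa.
σ'_f = 143.04 ≤ σ'_p = 237 kPa, so the clay remains overconsolidated and only the recompression index applies:
S_c = C_r·H/(1+e₀)·log₁₀(σ'_f/σ'_0) = 0.044×3.4/1.85×log₁₀(143.04/48.99)
    = 0.080863 × 0.46535 = 0.03763 m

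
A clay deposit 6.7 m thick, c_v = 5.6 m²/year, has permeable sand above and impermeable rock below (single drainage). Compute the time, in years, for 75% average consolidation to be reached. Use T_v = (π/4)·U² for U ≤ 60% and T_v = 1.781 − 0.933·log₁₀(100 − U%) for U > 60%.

Drainage path length: H_d = H = 6.7 m (single drainage).
U > 60%: T_v = 1.781 − 0.933·log₁₀(100 − 75) = 0.47672.
t = T_v·H_d²/c_v = 0.47672×6.7²/5.6 = 3.821 years.

t ≈ 3.82 years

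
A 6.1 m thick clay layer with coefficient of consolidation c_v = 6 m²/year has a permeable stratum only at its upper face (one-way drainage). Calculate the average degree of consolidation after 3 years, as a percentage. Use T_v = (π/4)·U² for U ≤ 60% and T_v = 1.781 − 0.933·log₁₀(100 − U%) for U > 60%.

Drainage path length: H_d = H = 6.1 m (single drainage).
T_v = c_v·t/H_d² = 6×3/6.1² = 0.48374.
T_v = 0.48374 corresponds to the U > 60% branch:
U = 1 − 10^((1.781 − T_v)/0.933)/100 = 0.7543

U ≈ 75.4 %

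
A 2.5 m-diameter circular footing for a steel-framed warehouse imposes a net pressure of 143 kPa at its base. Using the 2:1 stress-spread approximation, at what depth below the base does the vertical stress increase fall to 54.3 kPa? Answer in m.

2:1 spreading — at depth z the loaded area has grown by z in each plan dimension:
qD²/(D+z)² = Δσ_z ⇒ z = D(√(q/Δσ_z) − 1) = 2.5×(√(143/54.3) − 1) = 1.557 m

z ≈ 1.56 m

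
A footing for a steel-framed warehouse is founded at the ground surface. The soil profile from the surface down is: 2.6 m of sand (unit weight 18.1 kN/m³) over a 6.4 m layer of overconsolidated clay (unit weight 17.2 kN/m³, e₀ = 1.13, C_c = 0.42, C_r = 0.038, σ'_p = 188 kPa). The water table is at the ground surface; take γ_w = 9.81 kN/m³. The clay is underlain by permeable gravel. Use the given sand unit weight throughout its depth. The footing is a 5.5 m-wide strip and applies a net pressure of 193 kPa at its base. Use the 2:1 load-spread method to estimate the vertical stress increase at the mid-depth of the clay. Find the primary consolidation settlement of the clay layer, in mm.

S_c ≈ 55.8 mm

Mid-depth of clay below the ground surface: z = 2.6 + 6.4/2 = 5.8 m.
Total vertical stress at mid-clay: σ_v = 18.1×2.6 + 17.2×3.2 = 102.1 kPa.
Pore pressure: u = 9.81×(5.8 − 0) = 56.898 kPa.
Initial effective stress: σ'_0 = σ_v − u = 102.1 − 56.898 = 45.202 kPa.
Stress increase at mid-clay by the 2:1 spreading method:
Δσ = qB/(B+z) = 193×5.5/(5.5+5.8) = 93.938 kPa
Final effective stress: σ'_f = 45.202 + 93.938 = 139.14 kPa.
σ'_f = 139.14 ≤ σ'_p = 188 kPa, so the clay remains overconsolidated and only the recompression index applies:
S_c = C_r·H/(1+e₀)·log₁₀(σ'_f/σ'_0) = 0.038×6.4/2.13×log₁₀(139.14/45.202)
    = 0.11418 × 0.48829 = 0.05575 m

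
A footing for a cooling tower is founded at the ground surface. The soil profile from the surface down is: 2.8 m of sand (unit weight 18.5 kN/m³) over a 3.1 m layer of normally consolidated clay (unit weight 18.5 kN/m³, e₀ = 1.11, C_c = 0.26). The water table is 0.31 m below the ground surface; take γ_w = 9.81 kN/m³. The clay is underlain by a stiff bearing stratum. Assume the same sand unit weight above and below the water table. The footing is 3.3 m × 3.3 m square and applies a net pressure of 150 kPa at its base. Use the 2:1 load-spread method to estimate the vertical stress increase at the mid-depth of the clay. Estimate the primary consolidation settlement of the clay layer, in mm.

S_c ≈ 86.4 mm

Mid-depth of clay below the ground surface: z = 2.8 + 3.1/2 = 4.35 m.
Total vertical stress at mid-clay: σ_v = 18.5×2.8 + 18.5×1.55 = 80.475 kPa.
Pore pressure: u = 9.81×(4.35 − 0.31) = 39.632 kPa.
Initial effective stress: σ'_0 = σ_v − u = 80.475 − 39.632 = 40.843 kPa.
Stress increase at mid-clay by the 2:1 spreading method:
Δσ = qBL/((B+z)(L+z)) = 150×3.3×3.3/((3.3+4.35)(3.3+4.35)) = 27.912 kPa
Final effective stress: σ'_f = σ'_0 + Δσ = 40.843 + 27.912 = 68.755 kPa.
Normally consolidated clay, so the full stress increment lies on the virgin compression line:
S_c = C_c·H/(1+e₀)·log₁₀(σ'_f/σ'_0) = 0.26×3.1/(1+1.11)×log₁₀(68.755/40.843)
    = 0.38199 × 0.22619 = 0.0864 m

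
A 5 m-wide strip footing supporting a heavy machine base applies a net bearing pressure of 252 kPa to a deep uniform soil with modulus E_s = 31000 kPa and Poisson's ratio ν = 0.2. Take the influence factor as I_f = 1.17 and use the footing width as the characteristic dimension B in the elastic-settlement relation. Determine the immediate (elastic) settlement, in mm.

Immediate (elastic) settlement: S_e = q·B·(1−ν²)/E_s · I_f.
S_e = 252 × 5 × (1 − 0.2²) / 31000 × 1.17
    = 252 × 5 × 0.96 / 31000 × 1.17
    = 0.04565 m = 45.65 mm

S_e ≈ 45.7 mm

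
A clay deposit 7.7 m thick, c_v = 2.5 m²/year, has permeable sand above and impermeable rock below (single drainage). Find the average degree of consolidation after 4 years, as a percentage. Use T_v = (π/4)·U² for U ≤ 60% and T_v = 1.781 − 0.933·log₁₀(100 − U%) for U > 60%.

Drainage path length: H_d = H = 7.7 m (single drainage).
T_v = c_v·t/H_d² = 2.5×4/7.7² = 0.16866.
T_v = 0.16866 corresponds to the U ≤ 60% branch:
U = √(4T_v/π) = 0.4634

U ≈ 46.3 %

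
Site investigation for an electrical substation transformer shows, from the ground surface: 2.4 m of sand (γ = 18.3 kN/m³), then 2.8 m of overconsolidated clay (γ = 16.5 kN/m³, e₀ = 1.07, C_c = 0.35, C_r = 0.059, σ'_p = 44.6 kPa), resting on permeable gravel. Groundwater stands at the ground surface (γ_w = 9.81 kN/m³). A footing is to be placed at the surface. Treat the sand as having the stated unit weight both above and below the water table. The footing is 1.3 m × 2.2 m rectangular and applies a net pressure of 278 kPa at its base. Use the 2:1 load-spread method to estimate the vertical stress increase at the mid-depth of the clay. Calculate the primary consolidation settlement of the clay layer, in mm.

Mid-depth of clay below the ground surface: z = 2.4 + 2.8/2 = 3.8 m.
Total vertical stress at mid-clay: σ_v = 18.3×2.4 + 16.5×1.4 = 67.02 kPa.
Pore pressure: u = 9.81×(3.8 − 0) = 37.278 kPa.
Initial effective stress: σ'_0 = σ_v − u = 67.02 − 37.278 = 29.742 kPa.
Stress increase at mid-clay by the 2:1 spreading method:
Δσ = qBL/((B+z)(L+z)) = 278×1.3×2.2/((1.3+3.8)(2.2+3.8)) = 25.983 kPa
Final effective stress: σ'_f = 29.742 + 25.983 = 55.725 kPa.
σ'_f = 55.725 > σ'_p = 44.6 kPa, so the stress path crosses the preconsolidation pressure — recompression up to σ'_p, then virgin compression beyond:
S_c = H/(1+e₀)·[C_r·log₁₀(σ'_p/σ'_0) + C_c·log₁₀(σ'_f/σ'_p)]
    = 2.8/2.07 × [0.059×log₁₀(44.6/29.742) + 0.35×log₁₀(55.725/44.6)]
    = 1.3527 × [0.010382 + 0.03385] = 0.05983 m

S_c ≈ 59.8 mm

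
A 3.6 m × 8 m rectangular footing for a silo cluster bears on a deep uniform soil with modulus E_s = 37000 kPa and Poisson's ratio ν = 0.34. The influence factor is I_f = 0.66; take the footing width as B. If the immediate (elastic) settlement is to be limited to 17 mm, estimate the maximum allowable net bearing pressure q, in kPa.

S_e = q·B·(1−ν²)/E_s · I_f  ⇒  q = S_e·E_s / (B·(1−ν²)·I_f).
q = 0.017 × 37000 / (3.6 × 0.8844 × 0.66) = 299.3 kPa

q ≈ 299 kPa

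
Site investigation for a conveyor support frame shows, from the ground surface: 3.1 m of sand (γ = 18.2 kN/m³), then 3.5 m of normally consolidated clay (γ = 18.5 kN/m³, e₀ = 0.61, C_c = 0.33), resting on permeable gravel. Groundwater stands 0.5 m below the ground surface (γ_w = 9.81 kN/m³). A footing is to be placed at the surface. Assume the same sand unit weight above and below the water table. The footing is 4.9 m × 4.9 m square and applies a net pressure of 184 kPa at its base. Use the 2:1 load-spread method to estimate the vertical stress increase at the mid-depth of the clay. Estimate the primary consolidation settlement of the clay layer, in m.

Mid-depth of clay below the ground surface: z = 3.1 + 3.5/2 = 4.85 m.
Total vertical stress at mid-clay: σ_v = 18.2×3.1 + 18.5×1.75 = 88.795 kPa.
Pore pressure: u = 9.81×(4.85 − 0.5) = 42.673 kPa.
Initial effective stress: σ'_0 = σ_v − u = 88.795 − 42.673 = 46.122 kPa.
Stress increase at mid-clay by the 2:1 spreading method:
Δσ = qBL/((B+z)(L+z)) = 184×4.9×4.9/((4.9+4.85)(4.9+4.85)) = 46.473 kPa
Final effective stress: σ'_f = σ'_0 + Δσ = 46.122 + 46.473 = 92.595 kPa.
Normally consolidated clay, so the full stress increment lies on the virgin compression line:
S_c = C_c·H/(1+e₀)·log₁₀(σ'_f/σ'_0) = 0.33×3.5/(1+0.61)×log₁₀(92.595/46.122)
    = 0.71739 × 0.30268 = 0.2171 m

S_c ≈ 0.217 m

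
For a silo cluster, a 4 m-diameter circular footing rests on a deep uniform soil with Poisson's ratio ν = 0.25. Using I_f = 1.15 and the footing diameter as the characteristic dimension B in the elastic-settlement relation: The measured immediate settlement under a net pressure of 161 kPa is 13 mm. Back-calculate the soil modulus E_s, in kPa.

S_e = q·B·(1−ν²)/E_s · I_f  ⇒  E_s = q·B·(1−ν²)·I_f / S_e.
E_s = 161 × 4 × 0.9375 × 1.15 / 0.013 = 53410 kPa

E_s ≈ 53400 kPa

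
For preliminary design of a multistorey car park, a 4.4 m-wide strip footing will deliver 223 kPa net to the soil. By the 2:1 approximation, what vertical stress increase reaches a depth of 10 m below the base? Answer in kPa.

By the 2:1 method the load spreads at 1 horizontal : 2 vertical, so at depth z the loaded area has grown by z in each plan dimension:
Δσ = qB/(B+z) = 223×4.4/(4.4+10) = 68.139 kPa

Δσ_z ≈ 68.1 kPa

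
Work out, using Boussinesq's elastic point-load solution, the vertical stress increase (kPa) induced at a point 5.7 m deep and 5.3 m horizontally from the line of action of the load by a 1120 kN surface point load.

Boussinesq vertical stress below a point load on an elastic half-space:
Δσ_z = 3P/(2πz²) · [1 + (r/z)²]^(−5/2)
r/z = 5.3/5.7 = 0.92982; [1+(r/z)²]^(−5/2) = 0.21064.
Δσ_z = 3×1120/(2π×5.7²) × 0.21064 = 16.459 × 0.21064 = 3.467 kPa

Δσ_z ≈ 3.47 kPa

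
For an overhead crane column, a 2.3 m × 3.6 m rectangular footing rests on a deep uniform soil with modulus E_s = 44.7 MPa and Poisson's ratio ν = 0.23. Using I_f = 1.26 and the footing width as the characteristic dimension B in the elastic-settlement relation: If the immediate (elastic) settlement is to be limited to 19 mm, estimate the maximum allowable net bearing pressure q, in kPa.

q ≈ 309 kPa

E_s = 44.7 MPa = 44700 kPa.
S_e = q·B·(1−ν²)/E_s · I_f  ⇒  q = S_e·E_s / (B·(1−ν²)·I_f).
q = 0.019 × 44700 / (2.3 × 0.9471 × 1.26) = 309.4 kPa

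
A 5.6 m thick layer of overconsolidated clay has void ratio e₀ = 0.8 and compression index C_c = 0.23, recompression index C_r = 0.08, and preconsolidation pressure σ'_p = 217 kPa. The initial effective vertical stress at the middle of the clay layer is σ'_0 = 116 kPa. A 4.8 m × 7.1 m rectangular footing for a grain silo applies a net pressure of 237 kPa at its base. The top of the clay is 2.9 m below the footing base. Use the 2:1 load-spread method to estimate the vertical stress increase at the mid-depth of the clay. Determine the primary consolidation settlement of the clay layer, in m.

S_c ≈ 0.0451 m

Mid-depth of clay below the footing base: z = 2.9 + 5.6/2 = 5.7 m.
Stress increase at mid-clay by the 2:1 spreading method:
Δσ = qBL/((B+z)(L+z)) = 237×4.8×7.1/((4.8+5.7)(7.1+5.7)) = 60.096 kPa
Final effective stress: σ'_f = 116 + 60.096 = 176.1 kPa.
σ'_f = 176.1 ≤ σ'_p = 217 kPa, so the clay remains overconsolidated and only the recompression index applies:
S_c = C_r·H/(1+e₀)·log₁₀(σ'_f/σ'_0) = 0.08×5.6/1.8×log₁₀(176.1/116)
    = 0.24889 × 0.1813 = 0.04512 m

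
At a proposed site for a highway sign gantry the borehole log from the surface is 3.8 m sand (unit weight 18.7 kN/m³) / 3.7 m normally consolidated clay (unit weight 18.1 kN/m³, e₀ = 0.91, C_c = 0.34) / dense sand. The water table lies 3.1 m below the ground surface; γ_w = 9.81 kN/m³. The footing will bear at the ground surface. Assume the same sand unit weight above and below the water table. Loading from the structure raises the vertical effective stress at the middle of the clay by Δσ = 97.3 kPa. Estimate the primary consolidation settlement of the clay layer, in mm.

S_c ≈ 229 mm

Mid-depth of clay below the ground surface: z = 3.8 + 3.7/2 = 5.65 m.
Total vertical stress at mid-clay: σ_v = 18.7×3.8 + 18.1×1.85 = 104.54 kPa.
Pore pressure: u = 9.81×(5.65 − 3.1) = 25.015 kPa.
Initial effective stress: σ'_0 = σ_v − u = 104.54 − 25.015 = 79.525 kPa.
Final effective stress: σ'_f = σ'_0 + Δσ = 79.525 + 97.3 = 176.82 kPa.
Normally consolidated clay, so the full stress increment lies on the virgin compression line:
S_c = C_c·H/(1+e₀)·log₁₀(σ'_f/σ'_0) = 0.34×3.7/(1+0.91)×log₁₀(176.82/79.525)
    = 0.65864 × 0.34703 = 0.2286 m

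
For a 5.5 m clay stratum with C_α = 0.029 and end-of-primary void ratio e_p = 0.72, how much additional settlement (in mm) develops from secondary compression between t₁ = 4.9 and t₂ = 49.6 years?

S_s ≈ 93.2 mm

Secondary compression: S_s = C_α·H/(1+e_p)·log₁₀(t₂/t₁)
S_s = 0.029×5.5/(1+0.72)×log₁₀(49.6/4.9)
    = 0.09273 × 1.005 = 0.09322 m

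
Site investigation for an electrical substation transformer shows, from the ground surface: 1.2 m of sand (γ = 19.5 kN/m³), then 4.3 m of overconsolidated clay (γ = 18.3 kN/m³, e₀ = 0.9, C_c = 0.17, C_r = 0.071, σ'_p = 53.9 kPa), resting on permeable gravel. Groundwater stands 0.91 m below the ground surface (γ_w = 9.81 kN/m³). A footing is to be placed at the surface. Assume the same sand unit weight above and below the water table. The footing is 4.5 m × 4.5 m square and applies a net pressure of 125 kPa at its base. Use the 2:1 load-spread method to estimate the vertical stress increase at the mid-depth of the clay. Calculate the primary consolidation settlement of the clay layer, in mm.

Mid-depth of clay below the ground surface: z = 1.2 + 4.3/2 = 3.35 m.
Total vertical stress at mid-clay: σ_v = 19.5×1.2 + 18.3×2.15 = 62.745 kPa.
Pore pressure: u = 9.81×(3.35 − 0.91) = 23.936 kPa.
Initial effective stress: σ'_0 = σ_v − u = 62.745 − 23.936 = 38.809 kPa.
Stress increase at mid-clay by the 2:1 spreading method:
Δσ = qBL/((B+z)(L+z)) = 125×4.5×4.5/((4.5+3.35)(4.5+3.35)) = 41.077 kPa
Final effective stress: σ'_f = 38.809 + 41.077 = 79.886 kPa.
σ'_f = 79.886 > σ'_p = 53.9 kPa, so the stress path crosses the preconsolidation pressure — recompression up to σ'_p, then virgin compression beyond:
S_c = H/(1+e₀)·[C_r·log₁₀(σ'_p/σ'_0) + C_c·log₁₀(σ'_f/σ'_p)]
    = 4.3/1.9 × [0.071×log₁₀(53.9/38.809) + 0.17×log₁₀(79.886/53.9)]
    = 2.2632 × [0.010129 + 0.02905] = 0.08867 m

S_c ≈ 88.7 mm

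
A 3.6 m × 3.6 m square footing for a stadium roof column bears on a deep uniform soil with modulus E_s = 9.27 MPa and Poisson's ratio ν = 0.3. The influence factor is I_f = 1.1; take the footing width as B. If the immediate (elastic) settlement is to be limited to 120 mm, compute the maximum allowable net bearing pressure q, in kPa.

E_s = 9.27 MPa = 9270 kPa.
S_e = q·B·(1−ν²)/E_s · I_f  ⇒  q = S_e·E_s / (B·(1−ν²)·I_f).
q = 0.12 × 9270 / (3.6 × 0.91 × 1.1) = 308.7 kPa

q ≈ 309 kPa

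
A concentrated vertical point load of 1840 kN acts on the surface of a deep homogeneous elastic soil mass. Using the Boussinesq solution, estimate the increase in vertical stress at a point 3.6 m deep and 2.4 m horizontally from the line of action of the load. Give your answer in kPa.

Boussinesq vertical stress below a point load on an elastic half-space:
Δσ_z = 3P/(2πz²) · [1 + (r/z)²]^(−5/2)
r/z = 2.4/3.6 = 0.66667; [1+(r/z)²]^(−5/2) = 0.39879.
Δσ_z = 3×1840/(2π×3.6²) × 0.39879 = 67.788 × 0.39879 = 27.03 kPa

Δσ_z ≈ 27 kPa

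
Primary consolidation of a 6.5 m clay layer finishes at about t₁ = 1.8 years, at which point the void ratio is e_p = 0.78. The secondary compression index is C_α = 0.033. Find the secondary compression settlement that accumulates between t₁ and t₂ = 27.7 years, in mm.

Secondary compression: S_s = C_α·H/(1+e_p)·log₁₀(t₂/t₁)
S_s = 0.033×6.5/(1+0.78)×log₁₀(27.7/1.8)
    = 0.1205 × 1.187 = 0.1431 m

S_s ≈ 143 mm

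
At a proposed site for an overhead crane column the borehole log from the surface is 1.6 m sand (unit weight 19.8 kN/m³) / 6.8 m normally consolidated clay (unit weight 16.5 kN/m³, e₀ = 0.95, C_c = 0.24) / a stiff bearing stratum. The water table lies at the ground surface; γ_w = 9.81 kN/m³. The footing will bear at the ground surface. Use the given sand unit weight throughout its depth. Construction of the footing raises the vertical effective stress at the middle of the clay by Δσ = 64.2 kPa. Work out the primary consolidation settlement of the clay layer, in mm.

Mid-depth of clay below the ground surface: z = 1.6 + 6.8/2 = 5 m.
Total vertical stress at mid-clay: σ_v = 19.8×1.6 + 16.5×3.4 = 87.78 kPa.
Pore pressure: u = 9.81×(5 − 0) = 49.05 kPa.
Initial effective stress: σ'_0 = σ_v − u = 87.78 − 49.05 = 38.73 kPa.
Final effective stress: σ'_f = σ'_0 + Δσ = 38.73 + 64.2 = 102.93 kPa.
Normally consolidated clay, so the full stress increment lies on the virgin compression line:
S_c = C_c·H/(1+e₀)·log₁₀(σ'_f/σ'_0) = 0.24×6.8/(1+0.95)×log₁₀(102.93/38.73)
    = 0.83692 × 0.42449 = 0.3553 m

S_c ≈ 355 mm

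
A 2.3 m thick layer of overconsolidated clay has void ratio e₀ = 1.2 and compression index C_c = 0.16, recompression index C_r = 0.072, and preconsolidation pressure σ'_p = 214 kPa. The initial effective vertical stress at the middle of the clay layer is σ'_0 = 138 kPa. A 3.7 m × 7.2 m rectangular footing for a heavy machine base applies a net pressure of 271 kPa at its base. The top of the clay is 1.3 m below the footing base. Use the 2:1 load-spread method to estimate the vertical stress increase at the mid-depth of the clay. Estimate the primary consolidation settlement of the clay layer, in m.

Mid-depth of clay below the footing base: z = 1.3 + 2.3/2 = 2.45 m.
Stress increase at mid-clay by the 2:1 spreading method:
Δσ = qBL/((B+z)(L+z)) = 271×3.7×7.2/((3.7+2.45)(7.2+2.45)) = 121.65 kPa
Final effective stress: σ'_f = 138 + 121.65 = 259.65 kPa.
σ'_f = 259.65 > σ'_p = 214 kPa, so the stress path crosses the preconsolidation pressure — recompression up to σ'_p, then virgin compression beyond:
S_c = H/(1+e₀)·[C_r·log₁₀(σ'_p/σ'_0) + C_c·log₁₀(σ'_f/σ'_p)]
    = 2.3/2.2 × [0.072×log₁₀(214/138) + 0.16×log₁₀(259.65/214)]
    = 1.0455 × [0.013718 + 0.013436] = 0.02839 m

S_c ≈ 0.0284 m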